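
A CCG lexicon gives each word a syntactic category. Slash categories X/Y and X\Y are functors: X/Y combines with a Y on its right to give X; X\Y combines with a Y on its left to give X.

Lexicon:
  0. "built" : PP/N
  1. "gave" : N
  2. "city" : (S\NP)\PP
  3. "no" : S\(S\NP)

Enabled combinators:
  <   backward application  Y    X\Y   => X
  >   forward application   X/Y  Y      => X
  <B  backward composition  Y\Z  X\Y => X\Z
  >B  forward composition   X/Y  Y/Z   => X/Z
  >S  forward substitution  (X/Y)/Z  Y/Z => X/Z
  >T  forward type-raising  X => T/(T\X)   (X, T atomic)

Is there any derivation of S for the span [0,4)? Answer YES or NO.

[0,4] S   <
  [0,3] S\NP   <
    [0,2] PP   >
      [0,1] "built" : PP/N
      [1,2] "gave" : N
    [2,3] "city" : (S\NP)\PP
  [3,4] "no" : S\(S\NP)

YES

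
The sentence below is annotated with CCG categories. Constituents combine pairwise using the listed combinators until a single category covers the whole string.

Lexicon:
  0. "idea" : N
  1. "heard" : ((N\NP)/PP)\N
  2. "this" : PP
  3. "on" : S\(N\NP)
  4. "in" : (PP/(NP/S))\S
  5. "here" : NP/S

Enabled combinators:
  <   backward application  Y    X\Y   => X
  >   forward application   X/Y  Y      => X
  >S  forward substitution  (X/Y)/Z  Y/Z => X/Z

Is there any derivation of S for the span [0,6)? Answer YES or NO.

NO

N ((N\NP)/PP)\N PP S\(N\NP) (PP/(NP/S))\S NP/S
CKY chart[0,6] = {PP}; S ∉ chart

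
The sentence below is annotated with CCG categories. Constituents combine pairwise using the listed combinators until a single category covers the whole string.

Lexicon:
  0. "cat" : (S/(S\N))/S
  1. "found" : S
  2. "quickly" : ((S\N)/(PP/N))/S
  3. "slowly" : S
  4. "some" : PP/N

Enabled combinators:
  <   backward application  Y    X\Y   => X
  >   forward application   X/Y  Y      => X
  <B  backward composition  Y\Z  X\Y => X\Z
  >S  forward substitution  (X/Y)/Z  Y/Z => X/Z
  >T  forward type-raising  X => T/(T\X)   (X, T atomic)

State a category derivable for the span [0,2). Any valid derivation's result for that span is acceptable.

[0,5] S   >
  [0,2] S/(S\N)   >
    [0,1] "cat" : (S/(S\N))/S
    [1,2] "found" : S
  [2,5] S\N   >
    [2,4] (S\N)/(PP/N)   >
      [2,3] "quickly" : ((S\N)/(PP/N))/S
      [3,4] "slowly" : S
    [4,5] "some" : PP/N

S/(S\N)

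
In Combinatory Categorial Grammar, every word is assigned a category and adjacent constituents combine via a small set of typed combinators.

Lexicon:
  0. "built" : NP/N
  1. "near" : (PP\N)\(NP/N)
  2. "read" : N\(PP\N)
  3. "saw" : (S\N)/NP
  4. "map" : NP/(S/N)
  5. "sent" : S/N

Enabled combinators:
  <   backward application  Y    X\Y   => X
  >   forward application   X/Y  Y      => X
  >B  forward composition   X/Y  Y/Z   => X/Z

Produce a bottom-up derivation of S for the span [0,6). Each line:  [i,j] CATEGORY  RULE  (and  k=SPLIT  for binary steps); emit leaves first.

[0,1] NP/N  lex  "built"
[1,2] (PP\N)\(NP/N)  lex  "near"
[0,2] PP\N  <  k=1
[2,3] N\(PP\N)  lex  "read"
[0,3] N  <  k=2
[3,4] (S\N)/NP  lex  "saw"
[4,5] NP/(S/N)  lex  "map"
[5,6] S/N  lex  "sent"
[4,6] NP  >  k=5
[3,6] S\N  >  k=4
[0,6] S  <  k=3

[0,6] S   <
  [0,3] N   <
    [0,2] PP\N   <
      [0,1] "built" : NP/N
      [1,2] "near" : (PP\N)\(NP/N)
    [2,3] "read" : N\(PP\N)
  [3,6] S\N   >
    [3,4] "saw" : (S\N)/NP
    [4,6] NP   >
      [4,5] "map" : NP/(S/N)
      [5,6] "sent" : S/N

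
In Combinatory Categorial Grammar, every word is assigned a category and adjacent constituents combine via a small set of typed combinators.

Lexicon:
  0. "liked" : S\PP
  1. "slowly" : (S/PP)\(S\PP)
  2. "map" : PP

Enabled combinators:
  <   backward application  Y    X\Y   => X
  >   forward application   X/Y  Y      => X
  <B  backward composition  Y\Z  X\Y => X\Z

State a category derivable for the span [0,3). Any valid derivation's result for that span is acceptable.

S

[0,3] S   >
  [0,2] S/PP   <
    [0,1] "liked" : S\PP
    [1,2] "slowly" : (S/PP)\(S\PP)
  [2,3] "map" : PP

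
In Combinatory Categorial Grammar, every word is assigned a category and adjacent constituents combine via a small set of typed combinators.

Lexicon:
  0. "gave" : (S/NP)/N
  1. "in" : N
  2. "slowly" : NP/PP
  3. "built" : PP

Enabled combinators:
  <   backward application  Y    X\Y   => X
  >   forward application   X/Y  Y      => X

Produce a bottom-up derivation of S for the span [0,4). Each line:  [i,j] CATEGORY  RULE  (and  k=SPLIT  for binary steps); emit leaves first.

[0,1] (S/NP)/N  lex  "gave"
[1,2] N  lex  "in"
[0,2] S/NP  >  k=1
[2,3] NP/PP  lex  "slowly"
[3,4] PP  lex  "built"
[2,4] NP  >  k=3
[0,4] S  >  k=2

[0,4] S   >
  [0,2] S/NP   >
    [0,1] "gave" : (S/NP)/N
    [1,2] "in" : N
  [2,4] NP   >
    [2,3] "slowly" : NP/PP
    [3,4] "built" : PP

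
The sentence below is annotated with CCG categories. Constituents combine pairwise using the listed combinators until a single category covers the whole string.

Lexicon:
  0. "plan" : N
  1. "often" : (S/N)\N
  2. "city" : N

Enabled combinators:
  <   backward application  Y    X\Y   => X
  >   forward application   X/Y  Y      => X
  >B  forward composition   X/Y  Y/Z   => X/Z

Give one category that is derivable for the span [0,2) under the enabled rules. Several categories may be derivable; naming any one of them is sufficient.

S/N

[0,3] S   >
  [0,2] S/N   <
    [0,1] "plan" : N
    [1,2] "often" : (S/N)\N
  [2,3] "city" : N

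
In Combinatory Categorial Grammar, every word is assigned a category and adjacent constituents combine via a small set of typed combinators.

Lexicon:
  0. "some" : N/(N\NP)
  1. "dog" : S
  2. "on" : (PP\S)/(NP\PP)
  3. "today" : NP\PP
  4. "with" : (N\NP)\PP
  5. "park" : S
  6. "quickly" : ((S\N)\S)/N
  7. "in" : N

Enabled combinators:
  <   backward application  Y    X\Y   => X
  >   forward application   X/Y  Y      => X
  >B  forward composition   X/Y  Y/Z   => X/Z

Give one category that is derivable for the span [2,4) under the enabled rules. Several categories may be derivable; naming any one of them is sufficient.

PP\S

[0,8] S   <
  [0,5] N   >
    [0,1] "some" : N/(N\NP)
    [1,5] N\NP   <
      [1,4] PP   <
        [1,2] "dog" : S
        [2,4] PP\S   >
          [2,3] "on" : (PP\S)/(NP\PP)
          [3,4] "today" : NP\PP
      [4,5] "with" : (N\NP)\PP
  [5,8] S\N   <
    [5,6] "park" : S
    [6,8] (S\N)\S   >
      [6,7] "quickly" : ((S\N)\S)/N
      [7,8] "in" : N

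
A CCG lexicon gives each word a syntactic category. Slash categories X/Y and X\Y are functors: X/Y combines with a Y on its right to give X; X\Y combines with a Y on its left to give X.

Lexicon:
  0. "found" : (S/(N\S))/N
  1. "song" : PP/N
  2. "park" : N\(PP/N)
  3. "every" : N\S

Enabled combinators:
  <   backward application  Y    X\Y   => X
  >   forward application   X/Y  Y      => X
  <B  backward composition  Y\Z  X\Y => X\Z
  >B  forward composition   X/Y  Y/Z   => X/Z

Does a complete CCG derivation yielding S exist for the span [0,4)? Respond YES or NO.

[0,4] S   >
  [0,3] S/(N\S)   >
    [0,1] "found" : (S/(N\S))/N
    [1,3] N   <
      [1,2] "song" : PP/N
      [2,3] "park" : N\(PP/N)
  [3,4] "every" : N\S

YES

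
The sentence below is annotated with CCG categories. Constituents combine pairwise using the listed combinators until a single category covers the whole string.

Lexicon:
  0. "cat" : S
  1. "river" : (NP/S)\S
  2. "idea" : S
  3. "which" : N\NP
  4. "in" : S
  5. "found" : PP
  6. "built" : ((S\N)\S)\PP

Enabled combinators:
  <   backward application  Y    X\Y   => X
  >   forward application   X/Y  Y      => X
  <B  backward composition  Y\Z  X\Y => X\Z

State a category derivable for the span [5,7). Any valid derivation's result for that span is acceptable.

(S\N)\S

[0,7] S   <
  [0,3] NP   >
    [0,2] NP/S   <
      [0,1] "cat" : S
      [1,2] "river" : (NP/S)\S
    [2,3] "idea" : S
  [3,7] S\NP   <B
    [3,4] "which" : N\NP
    [4,7] S\N   <
      [4,5] "in" : S
      [5,7] (S\N)\S   <
        [5,6] "found" : PP
        [6,7] "built" : ((S\N)\S)\PP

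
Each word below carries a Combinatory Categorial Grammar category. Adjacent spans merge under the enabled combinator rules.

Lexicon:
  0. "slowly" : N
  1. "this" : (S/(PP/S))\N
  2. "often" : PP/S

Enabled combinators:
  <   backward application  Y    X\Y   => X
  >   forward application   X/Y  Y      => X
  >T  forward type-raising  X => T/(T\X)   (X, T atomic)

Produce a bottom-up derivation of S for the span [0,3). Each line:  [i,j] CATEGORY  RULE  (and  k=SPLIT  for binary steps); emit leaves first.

[0,3] S   >
  [0,2] S/(PP/S)   <
    [0,1] "slowly" : N
    [1,2] "this" : (S/(PP/S))\N
  [2,3] "often" : PP/S

[0,1] N  lex  "slowly"
[1,2] (S/(PP/S))\N  lex  "this"
[0,2] S/(PP/S)  <  k=1
[2,3] PP/S  lex  "often"
[0,3] S  >  k=2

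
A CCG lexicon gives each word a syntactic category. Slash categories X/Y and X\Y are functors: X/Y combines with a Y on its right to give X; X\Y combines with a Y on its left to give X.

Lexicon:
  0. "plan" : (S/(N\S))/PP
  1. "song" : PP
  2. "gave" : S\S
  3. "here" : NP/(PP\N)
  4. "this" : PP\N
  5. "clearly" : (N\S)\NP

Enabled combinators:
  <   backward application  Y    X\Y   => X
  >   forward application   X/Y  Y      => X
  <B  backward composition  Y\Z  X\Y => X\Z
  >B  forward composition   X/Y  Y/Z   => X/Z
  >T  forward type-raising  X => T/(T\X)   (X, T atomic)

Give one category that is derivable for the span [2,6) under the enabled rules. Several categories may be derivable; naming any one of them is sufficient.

[0,6] S   >
  [0,2] S/(N\S)   >
    [0,1] "plan" : (S/(N\S))/PP
    [1,2] "song" : PP
  [2,6] N\S   <B
    [2,3] "gave" : S\S
    [3,6] N\S   <
      [3,5] NP   >
        [3,4] "here" : NP/(PP\N)
        [4,5] "this" : PP\N
      [5,6] "clearly" : (N\S)\NP

N\S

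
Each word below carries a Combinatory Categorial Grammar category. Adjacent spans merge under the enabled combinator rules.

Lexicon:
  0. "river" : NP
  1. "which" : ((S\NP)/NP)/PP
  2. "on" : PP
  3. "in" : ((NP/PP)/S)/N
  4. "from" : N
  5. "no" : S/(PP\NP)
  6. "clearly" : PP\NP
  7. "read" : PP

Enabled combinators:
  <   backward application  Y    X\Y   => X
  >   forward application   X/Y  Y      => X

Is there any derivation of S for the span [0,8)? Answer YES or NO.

[0,8] S   <
  [0,1] "river" : NP
  [1,8] S\NP   >
    [1,3] (S\NP)/NP   >
      [1,2] "which" : ((S\NP)/NP)/PP
      [2,3] "on" : PP
    [3,8] NP   >
      [3,7] NP/PP   >
        [3,5] (NP/PP)/S   >
          [3,4] "in" : ((NP/PP)/S)/N
          [4,5] "from" : N
        [5,7] S   >
          [5,6] "no" : S/(PP\NP)
          [6,7] "clearly" : PP\NP
      [7,8] "read" : PP

YES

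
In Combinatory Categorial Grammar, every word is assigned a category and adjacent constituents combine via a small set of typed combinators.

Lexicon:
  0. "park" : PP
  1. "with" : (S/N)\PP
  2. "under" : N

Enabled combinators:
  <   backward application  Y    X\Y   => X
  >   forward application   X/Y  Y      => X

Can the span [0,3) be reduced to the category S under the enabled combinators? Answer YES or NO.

[0,3] S   >
  [0,2] S/N   <
    [0,1] "park" : PP
    [1,2] "with" : (S/N)\PP
  [2,3] "under" : N

YES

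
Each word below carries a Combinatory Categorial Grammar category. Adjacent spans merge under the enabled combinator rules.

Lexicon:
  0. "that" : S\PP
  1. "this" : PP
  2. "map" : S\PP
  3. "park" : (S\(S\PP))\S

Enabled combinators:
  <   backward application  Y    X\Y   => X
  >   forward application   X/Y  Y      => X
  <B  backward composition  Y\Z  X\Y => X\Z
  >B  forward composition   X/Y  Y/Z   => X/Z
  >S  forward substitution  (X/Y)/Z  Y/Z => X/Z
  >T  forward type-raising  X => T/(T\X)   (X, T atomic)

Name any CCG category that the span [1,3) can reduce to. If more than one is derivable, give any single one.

[0,4] S   <
  [0,1] "that" : S\PP
  [1,4] S\(S\PP)   <
    [1,3] S   <
      [1,2] "this" : PP
      [2,3] "map" : S\PP
    [3,4] "park" : (S\(S\PP))\S

S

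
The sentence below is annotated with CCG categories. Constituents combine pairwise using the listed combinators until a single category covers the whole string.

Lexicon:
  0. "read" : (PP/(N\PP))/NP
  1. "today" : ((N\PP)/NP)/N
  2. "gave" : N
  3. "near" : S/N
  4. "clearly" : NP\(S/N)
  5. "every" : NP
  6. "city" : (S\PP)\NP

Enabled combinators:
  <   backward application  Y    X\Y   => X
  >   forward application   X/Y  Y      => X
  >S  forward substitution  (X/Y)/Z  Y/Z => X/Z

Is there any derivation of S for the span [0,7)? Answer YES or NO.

[0,7] S   <
  [0,5] PP   >
    [0,3] PP/NP   >S
      [0,1] "read" : (PP/(N\PP))/NP
      [1,3] (N\PP)/NP   >
        [1,2] "today" : ((N\PP)/NP)/N
        [2,3] "gave" : N
    [3,5] NP   <
      [3,4] "near" : S/N
      [4,5] "clearly" : NP\(S/N)
  [5,7] S\PP   <
    [5,6] "every" : NP
    [6,7] "city" : (S\PP)\NP

YES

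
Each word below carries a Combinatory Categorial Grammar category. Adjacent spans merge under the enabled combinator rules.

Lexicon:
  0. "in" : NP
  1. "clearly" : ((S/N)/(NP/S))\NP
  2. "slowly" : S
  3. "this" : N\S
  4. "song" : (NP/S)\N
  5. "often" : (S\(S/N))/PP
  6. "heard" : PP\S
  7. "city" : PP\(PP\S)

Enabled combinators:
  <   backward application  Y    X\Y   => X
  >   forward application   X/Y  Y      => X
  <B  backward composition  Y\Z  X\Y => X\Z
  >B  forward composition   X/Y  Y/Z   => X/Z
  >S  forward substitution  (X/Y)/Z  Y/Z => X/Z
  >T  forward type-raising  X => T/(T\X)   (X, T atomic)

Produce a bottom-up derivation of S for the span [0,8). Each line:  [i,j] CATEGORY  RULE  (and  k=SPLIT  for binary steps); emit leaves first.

[0,8] S   <
  [0,5] S/N   >
    [0,2] (S/N)/(NP/S)   <
      [0,1] "in" : NP
      [1,2] "clearly" : ((S/N)/(NP/S))\NP
    [2,5] NP/S   <
      [2,4] N   >
        [2,3] N/(N\S)   >T
          [2,3] "slowly" : S
        [3,4] "this" : N\S
      [4,5] "song" : (NP/S)\N
  [5,8] S\(S/N)   >
    [5,6] "often" : (S\(S/N))/PP
    [6,8] PP   <
      [6,7] "heard" : PP\S
      [7,8] "city" : PP\(PP\S)

[0,1] NP  lex  "in"
[1,2] ((S/N)/(NP/S))\NP  lex  "clearly"
[0,2] (S/N)/(NP/S)  <  k=1
[2,3] S  lex  "slowly"
[2,3] N/(N\S)  >T
[3,4] N\S  lex  "this"
[2,4] N  >  k=3
[4,5] (NP/S)\N  lex  "song"
[2,5] NP/S  <  k=4
[0,5] S/N  >  k=2
[5,6] (S\(S/N))/PP  lex  "often"
[6,7] PP\S  lex  "heard"
[7,8] PP\(PP\S)  lex  "city"
[6,8] PP  <  k=7
[5,8] S\(S/N)  >  k=6
[0,8] S  <  k=5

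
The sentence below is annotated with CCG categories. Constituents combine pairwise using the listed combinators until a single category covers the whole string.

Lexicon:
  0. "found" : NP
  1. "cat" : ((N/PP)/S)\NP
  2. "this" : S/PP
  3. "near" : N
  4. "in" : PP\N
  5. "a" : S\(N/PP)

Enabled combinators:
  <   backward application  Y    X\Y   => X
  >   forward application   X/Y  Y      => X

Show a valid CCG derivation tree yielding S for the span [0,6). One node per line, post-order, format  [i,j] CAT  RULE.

[0,1] NP  lex  "found"
[1,2] ((N/PP)/S)\NP  lex  "cat"
[0,2] (N/PP)/S  <  k=1
[2,3] S/PP  lex  "this"
[3,4] N  lex  "near"
[4,5] PP\N  lex  "in"
[3,5] PP  <  k=4
[2,5] S  >  k=3
[0,5] N/PP  >  k=2
[5,6] S\(N/PP)  lex  "a"
[0,6] S  <  k=5

[0,6] S   <
  [0,5] N/PP   >
    [0,2] (N/PP)/S   <
      [0,1] "found" : NP
      [1,2] "cat" : ((N/PP)/S)\NP
    [2,5] S   >
      [2,3] "this" : S/PP
      [3,5] PP   <
        [3,4] "near" : N
        [4,5] "in" : PP\N
  [5,6] "a" : S\(N/PP)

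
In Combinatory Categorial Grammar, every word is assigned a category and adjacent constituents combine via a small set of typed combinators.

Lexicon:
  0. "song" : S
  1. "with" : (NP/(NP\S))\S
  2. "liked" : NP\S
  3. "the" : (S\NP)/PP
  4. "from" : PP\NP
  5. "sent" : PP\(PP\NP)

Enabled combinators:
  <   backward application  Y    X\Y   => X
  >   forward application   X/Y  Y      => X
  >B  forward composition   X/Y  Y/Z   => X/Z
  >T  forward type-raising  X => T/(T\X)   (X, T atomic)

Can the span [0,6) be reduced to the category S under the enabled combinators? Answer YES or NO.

[0,6] S   <
  [0,3] NP   >
    [0,2] NP/(NP\S)   <
      [0,1] "song" : S
      [1,2] "with" : (NP/(NP\S))\S
    [2,3] "liked" : NP\S
  [3,6] S\NP   >
    [3,4] "the" : (S\NP)/PP
    [4,6] PP   <
      [4,5] "from" : PP\NP
      [5,6] "sent" : PP\(PP\NP)

YES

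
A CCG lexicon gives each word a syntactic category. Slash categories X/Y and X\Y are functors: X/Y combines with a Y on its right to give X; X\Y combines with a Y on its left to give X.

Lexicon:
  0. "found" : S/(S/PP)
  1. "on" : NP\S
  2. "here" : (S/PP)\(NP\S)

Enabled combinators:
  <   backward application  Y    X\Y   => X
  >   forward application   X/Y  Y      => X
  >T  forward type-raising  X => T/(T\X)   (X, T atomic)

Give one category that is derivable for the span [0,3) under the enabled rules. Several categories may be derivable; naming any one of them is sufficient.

S

[0,3] S   >
  [0,1] "found" : S/(S/PP)
  [1,3] S/PP   <
    [1,2] "on" : NP\S
    [2,3] "here" : (S/PP)\(NP\S)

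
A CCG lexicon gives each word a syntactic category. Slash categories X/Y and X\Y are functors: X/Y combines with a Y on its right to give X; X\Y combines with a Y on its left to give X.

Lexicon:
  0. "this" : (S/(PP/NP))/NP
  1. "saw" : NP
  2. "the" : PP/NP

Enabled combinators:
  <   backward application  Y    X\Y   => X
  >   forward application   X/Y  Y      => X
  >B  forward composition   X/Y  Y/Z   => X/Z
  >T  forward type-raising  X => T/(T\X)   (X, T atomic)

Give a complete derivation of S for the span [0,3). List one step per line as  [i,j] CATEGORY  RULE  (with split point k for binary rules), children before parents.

[0,3] S   >
  [0,2] S/(PP/NP)   >
    [0,1] "this" : (S/(PP/NP))/NP
    [1,2] "saw" : NP
  [2,3] "the" : PP/NP

[0,1] (S/(PP/NP))/NP  lex  "this"
[1,2] NP  lex  "saw"
[0,2] S/(PP/NP)  >  k=1
[2,3] PP/NP  lex  "the"
[0,3] S  >  k=2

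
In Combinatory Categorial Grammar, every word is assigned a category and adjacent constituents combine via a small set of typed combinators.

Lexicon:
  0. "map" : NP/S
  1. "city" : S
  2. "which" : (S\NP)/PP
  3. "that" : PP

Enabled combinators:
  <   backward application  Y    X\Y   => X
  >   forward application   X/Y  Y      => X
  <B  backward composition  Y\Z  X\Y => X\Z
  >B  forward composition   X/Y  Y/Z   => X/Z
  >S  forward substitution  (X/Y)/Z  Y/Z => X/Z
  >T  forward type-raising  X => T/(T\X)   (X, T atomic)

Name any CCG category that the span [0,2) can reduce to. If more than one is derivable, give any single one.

[0,4] S   <
  [0,2] NP   >
    [0,1] "map" : NP/S
    [1,2] "city" : S
  [2,4] S\NP   >
    [2,3] "which" : (S\NP)/PP
    [3,4] "that" : PP

NP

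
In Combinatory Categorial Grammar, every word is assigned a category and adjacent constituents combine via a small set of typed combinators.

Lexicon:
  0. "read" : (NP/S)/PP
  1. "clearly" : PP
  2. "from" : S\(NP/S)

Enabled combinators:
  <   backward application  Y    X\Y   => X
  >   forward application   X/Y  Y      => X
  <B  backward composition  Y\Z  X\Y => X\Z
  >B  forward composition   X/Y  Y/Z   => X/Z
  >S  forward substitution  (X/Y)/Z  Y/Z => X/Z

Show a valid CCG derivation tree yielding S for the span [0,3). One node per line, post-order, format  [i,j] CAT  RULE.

[0,1] (NP/S)/PP  lex  "read"
[1,2] PP  lex  "clearly"
[0,2] NP/S  >  k=1
[2,3] S\(NP/S)  lex  "from"
[0,3] S  <  k=2

[0,3] S   <
  [0,2] NP/S   >
    [0,1] "read" : (NP/S)/PP
    [1,2] "clearly" : PP
  [2,3] "from" : S\(NP/S)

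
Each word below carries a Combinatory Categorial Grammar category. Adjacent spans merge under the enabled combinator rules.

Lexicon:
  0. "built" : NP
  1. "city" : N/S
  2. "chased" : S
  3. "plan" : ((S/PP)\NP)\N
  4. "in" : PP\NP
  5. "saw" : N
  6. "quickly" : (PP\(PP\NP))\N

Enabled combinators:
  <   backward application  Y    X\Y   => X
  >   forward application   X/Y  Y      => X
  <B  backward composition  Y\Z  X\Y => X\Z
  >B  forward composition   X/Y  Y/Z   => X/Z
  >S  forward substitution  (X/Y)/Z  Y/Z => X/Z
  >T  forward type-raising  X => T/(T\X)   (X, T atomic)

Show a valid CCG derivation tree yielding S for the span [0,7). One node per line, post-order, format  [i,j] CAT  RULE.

[0,7] S   >
  [0,4] S/PP   <
    [0,1] "built" : NP
    [1,4] (S/PP)\NP   <
      [1,3] N   >
        [1,2] "city" : N/S
        [2,3] "chased" : S
      [3,4] "plan" : ((S/PP)\NP)\N
  [4,7] PP   <
    [4,5] "in" : PP\NP
    [5,7] PP\(PP\NP)   <
      [5,6] "saw" : N
      [6,7] "quickly" : (PP\(PP\NP))\N

[0,1] NP  lex  "built"
[1,2] N/S  lex  "city"
[2,3] S  lex  "chased"
[1,3] N  >  k=2
[3,4] ((S/PP)\NP)\N  lex  "plan"
[1,4] (S/PP)\NP  <  k=3
[0,4] S/PP  <  k=1
[4,5] PP\NP  lex  "in"
[5,6] N  lex  "saw"
[6,7] (PP\(PP\NP))\N  lex  "quickly"
[5,7] PP\(PP\NP)  <  k=6
[4,7] PP  <  k=5
[0,7] S  >  k=4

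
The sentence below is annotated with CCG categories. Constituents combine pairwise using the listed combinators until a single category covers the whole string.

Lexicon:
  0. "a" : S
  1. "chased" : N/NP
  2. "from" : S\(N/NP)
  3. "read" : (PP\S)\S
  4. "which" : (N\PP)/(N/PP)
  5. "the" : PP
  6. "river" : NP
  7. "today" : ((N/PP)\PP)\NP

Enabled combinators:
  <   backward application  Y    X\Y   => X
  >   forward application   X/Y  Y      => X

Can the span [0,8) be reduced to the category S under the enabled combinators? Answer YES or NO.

S N/NP S\(N/NP) (PP\S)\S (N\PP)/(N/PP) PP NP ((N/PP)\PP)\NP
CKY chart[0,8] = {N}; S ∉ chart

NO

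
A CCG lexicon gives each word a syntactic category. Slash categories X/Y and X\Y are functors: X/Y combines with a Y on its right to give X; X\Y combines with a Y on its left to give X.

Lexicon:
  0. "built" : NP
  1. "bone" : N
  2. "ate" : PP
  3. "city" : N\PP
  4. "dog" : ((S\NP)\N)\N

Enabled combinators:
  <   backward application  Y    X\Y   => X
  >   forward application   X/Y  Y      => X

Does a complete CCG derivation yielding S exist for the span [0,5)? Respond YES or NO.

YES

[0,5] S   <
  [0,1] "built" : NP
  [1,5] S\NP   <
    [1,2] "bone" : N
    [2,5] (S\NP)\N   <
      [2,4] N   <
        [2,3] "ate" : PP
        [3,4] "city" : N\PP
      [4,5] "dog" : ((S\NP)\N)\N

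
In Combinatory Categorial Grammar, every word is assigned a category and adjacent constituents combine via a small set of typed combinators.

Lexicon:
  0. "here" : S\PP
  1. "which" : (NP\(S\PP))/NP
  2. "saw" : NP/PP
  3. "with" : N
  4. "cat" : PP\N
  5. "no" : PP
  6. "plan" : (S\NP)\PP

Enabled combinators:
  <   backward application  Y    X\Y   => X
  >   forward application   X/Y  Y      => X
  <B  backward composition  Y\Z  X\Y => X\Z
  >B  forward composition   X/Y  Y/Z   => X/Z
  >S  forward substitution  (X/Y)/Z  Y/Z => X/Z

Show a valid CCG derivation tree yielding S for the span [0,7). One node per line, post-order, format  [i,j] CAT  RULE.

[0,1] S\PP  lex  "here"
[1,2] (NP\(S\PP))/NP  lex  "which"
[2,3] NP/PP  lex  "saw"
[3,4] N  lex  "with"
[4,5] PP\N  lex  "cat"
[3,5] PP  <  k=4
[2,5] NP  >  k=3
[1,5] NP\(S\PP)  >  k=2
[0,5] NP  <  k=1
[5,6] PP  lex  "no"
[6,7] (S\NP)\PP  lex  "plan"
[5,7] S\NP  <  k=6
[0,7] S  <  k=5

[0,7] S   <
  [0,5] NP   <
    [0,1] "here" : S\PP
    [1,5] NP\(S\PP)   >
      [1,2] "which" : (NP\(S\PP))/NP
      [2,5] NP   >
        [2,3] "saw" : NP/PP
        [3,5] PP   <
          [3,4] "with" : N
          [4,5] "cat" : PP\N
  [5,7] S\NP   <
    [5,6] "no" : PP
    [6,7] "plan" : (S\NP)\PP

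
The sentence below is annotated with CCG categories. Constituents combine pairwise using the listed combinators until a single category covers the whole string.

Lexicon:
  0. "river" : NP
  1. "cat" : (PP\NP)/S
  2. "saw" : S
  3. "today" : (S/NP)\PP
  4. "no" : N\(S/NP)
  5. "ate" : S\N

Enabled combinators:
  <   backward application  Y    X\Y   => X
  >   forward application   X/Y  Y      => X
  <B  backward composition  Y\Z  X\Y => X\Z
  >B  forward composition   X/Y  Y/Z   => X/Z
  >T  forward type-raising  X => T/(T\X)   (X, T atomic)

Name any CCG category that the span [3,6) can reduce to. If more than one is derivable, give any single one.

S\PP

[0,6] S   <
  [0,1] "river" : NP
  [1,6] S\NP   <B
    [1,3] PP\NP   >
      [1,2] "cat" : (PP\NP)/S
      [2,3] "saw" : S
    [3,6] S\PP   <B
      [3,5] N\PP   <B
        [3,4] "today" : (S/NP)\PP
        [4,5] "no" : N\(S/NP)
      [5,6] "ate" : S\N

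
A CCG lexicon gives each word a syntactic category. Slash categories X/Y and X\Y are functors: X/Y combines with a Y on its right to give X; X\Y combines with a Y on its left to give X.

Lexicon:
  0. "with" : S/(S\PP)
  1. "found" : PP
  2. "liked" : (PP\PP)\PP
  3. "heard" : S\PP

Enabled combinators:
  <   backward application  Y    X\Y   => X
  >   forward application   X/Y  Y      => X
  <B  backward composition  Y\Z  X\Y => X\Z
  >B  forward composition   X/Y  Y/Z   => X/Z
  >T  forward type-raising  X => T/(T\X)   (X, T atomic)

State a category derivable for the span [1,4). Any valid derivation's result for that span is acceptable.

[0,4] S   >
  [0,1] "with" : S/(S\PP)
  [1,4] S\PP   <B
    [1,3] PP\PP   <
      [1,2] "found" : PP
      [2,3] "liked" : (PP\PP)\PP
    [3,4] "heard" : S\PP

S\PP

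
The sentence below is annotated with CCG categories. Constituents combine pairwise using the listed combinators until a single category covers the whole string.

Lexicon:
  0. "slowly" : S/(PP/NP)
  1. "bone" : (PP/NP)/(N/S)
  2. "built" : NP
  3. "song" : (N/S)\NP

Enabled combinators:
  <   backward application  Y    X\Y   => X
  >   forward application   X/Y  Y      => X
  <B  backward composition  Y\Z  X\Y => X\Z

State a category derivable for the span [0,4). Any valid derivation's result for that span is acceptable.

[0,4] S   >
  [0,1] "slowly" : S/(PP/NP)
  [1,4] PP/NP   >
    [1,2] "bone" : (PP/NP)/(N/S)
    [2,4] N/S   <
      [2,3] "built" : NP
      [3,4] "song" : (N/S)\NP

S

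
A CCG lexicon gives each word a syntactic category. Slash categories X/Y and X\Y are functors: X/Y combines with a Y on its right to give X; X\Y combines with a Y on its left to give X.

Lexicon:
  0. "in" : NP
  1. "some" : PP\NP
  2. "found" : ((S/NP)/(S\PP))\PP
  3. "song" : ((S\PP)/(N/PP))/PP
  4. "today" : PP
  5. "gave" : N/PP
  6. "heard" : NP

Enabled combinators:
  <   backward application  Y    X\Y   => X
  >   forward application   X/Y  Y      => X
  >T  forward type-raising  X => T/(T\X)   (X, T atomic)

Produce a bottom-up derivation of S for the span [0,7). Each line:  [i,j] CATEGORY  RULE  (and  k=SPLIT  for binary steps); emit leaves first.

[0,1] NP  lex  "in"
[0,1] PP/(PP\NP)  >T
[1,2] PP\NP  lex  "some"
[0,2] PP  >  k=1
[2,3] ((S/NP)/(S\PP))\PP  lex  "found"
[0,3] (S/NP)/(S\PP)  <  k=2
[3,4] ((S\PP)/(N/PP))/PP  lex  "song"
[4,5] PP  lex  "today"
[3,5] (S\PP)/(N/PP)  >  k=4
[5,6] N/PP  lex  "gave"
[3,6] S\PP  >  k=5
[0,6] S/NP  >  k=3
[6,7] NP  lex  "heard"
[0,7] S  >  k=6

[0,7] S   >
  [0,6] S/NP   >
    [0,3] (S/NP)/(S\PP)   <
      [0,2] PP   >
        [0,1] PP/(PP\NP)   >T
          [0,1] "in" : NP
        [1,2] "some" : PP\NP
      [2,3] "found" : ((S/NP)/(S\PP))\PP
    [3,6] S\PP   >
      [3,5] (S\PP)/(N/PP)   >
        [3,4] "song" : ((S\PP)/(N/PP))/PP
        [4,5] "today" : PP
      [5,6] "gave" : N/PP
  [6,7] "heard" : NP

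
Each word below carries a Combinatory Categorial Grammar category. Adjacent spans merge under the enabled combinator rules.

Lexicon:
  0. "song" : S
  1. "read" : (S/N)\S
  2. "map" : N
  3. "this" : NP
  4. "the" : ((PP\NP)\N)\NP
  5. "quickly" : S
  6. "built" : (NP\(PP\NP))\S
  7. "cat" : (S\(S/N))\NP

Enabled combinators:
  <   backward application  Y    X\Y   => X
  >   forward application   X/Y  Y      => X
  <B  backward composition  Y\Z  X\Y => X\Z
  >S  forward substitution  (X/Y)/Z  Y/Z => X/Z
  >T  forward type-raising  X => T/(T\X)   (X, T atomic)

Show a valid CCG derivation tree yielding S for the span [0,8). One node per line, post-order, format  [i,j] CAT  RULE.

[0,8] S   <
  [0,2] S/N   <
    [0,1] "song" : S
    [1,2] "read" : (S/N)\S
  [2,8] S\(S/N)   <
    [2,7] NP   >
      [2,3] NP/(NP\N)   >T
        [2,3] "map" : N
      [3,7] NP\N   <B
        [3,5] (PP\NP)\N   <
          [3,4] "this" : NP
          [4,5] "the" : ((PP\NP)\N)\NP
        [5,7] NP\(PP\NP)   <
          [5,6] "quickly" : S
          [6,7] "built" : (NP\(PP\NP))\S
    [7,8] "cat" : (S\(S/N))\NP

[0,1] S  lex  "song"
[1,2] (S/N)\S  lex  "read"
[0,2] S/N  <  k=1
[2,3] N  lex  "map"
[2,3] NP/(NP\N)  >T
[3,4] NP  lex  "this"
[4,5] ((PP\NP)\N)\NP  lex  "the"
[3,5] (PP\NP)\N  <  k=4
[5,6] S  lex  "quickly"
[6,7] (NP\(PP\NP))\S  lex  "built"
[5,7] NP\(PP\NP)  <  k=6
[3,7] NP\N  <B  k=5
[2,7] NP  >  k=3
[7,8] (S\(S/N))\NP  lex  "cat"
[2,8] S\(S/N)  <  k=7
[0,8] S  <  k=2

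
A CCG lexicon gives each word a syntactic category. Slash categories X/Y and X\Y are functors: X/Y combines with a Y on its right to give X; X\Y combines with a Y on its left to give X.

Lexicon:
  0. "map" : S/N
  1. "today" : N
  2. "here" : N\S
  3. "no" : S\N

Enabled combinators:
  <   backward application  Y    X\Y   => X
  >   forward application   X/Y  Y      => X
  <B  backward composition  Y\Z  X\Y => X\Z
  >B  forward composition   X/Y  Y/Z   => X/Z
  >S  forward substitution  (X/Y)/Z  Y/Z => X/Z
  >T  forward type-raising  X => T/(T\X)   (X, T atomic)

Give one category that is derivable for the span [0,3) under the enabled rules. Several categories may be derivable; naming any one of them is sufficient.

N

[0,4] S   <
  [0,3] N   <
    [0,2] S   >
      [0,1] "map" : S/N
      [1,2] "today" : N
    [2,3] "here" : N\S
  [3,4] "no" : S\N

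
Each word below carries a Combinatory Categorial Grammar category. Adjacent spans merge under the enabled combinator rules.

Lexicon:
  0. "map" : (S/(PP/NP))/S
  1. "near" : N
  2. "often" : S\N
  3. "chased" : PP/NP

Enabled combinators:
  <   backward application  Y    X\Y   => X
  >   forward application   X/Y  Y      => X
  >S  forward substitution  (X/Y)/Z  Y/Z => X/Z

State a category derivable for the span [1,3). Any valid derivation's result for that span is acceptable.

[0,4] S   >
  [0,3] S/(PP/NP)   >
    [0,1] "map" : (S/(PP/NP))/S
    [1,3] S   <
      [1,2] "near" : N
      [2,3] "often" : S\N
  [3,4] "chased" : PP/NP

S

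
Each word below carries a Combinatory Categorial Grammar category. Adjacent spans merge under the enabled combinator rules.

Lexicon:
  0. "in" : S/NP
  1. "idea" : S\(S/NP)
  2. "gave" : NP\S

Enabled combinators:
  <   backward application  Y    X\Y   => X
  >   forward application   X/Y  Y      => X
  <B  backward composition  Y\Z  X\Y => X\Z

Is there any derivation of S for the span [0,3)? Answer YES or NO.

NO

S/NP S\(S/NP) NP\S
CKY chart[0,3] = {NP}; S ∉ chart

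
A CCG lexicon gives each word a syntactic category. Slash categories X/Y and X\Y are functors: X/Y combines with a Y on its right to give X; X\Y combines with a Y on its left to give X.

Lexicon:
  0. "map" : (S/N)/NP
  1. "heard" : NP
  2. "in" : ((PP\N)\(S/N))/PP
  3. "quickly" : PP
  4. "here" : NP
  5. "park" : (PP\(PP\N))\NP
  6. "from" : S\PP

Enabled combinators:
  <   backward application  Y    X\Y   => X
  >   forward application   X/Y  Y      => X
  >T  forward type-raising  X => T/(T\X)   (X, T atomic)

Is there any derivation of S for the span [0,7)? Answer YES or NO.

YES

[0,7] S   <
  [0,6] PP   <
    [0,4] PP\N   <
      [0,2] S/N   >
        [0,1] "map" : (S/N)/NP
        [1,2] "heard" : NP
      [2,4] (PP\N)\(S/N)   >
        [2,3] "in" : ((PP\N)\(S/N))/PP
        [3,4] "quickly" : PP
    [4,6] PP\(PP\N)   <
      [4,5] "here" : NP
      [5,6] "park" : (PP\(PP\N))\NP
  [6,7] "from" : S\PP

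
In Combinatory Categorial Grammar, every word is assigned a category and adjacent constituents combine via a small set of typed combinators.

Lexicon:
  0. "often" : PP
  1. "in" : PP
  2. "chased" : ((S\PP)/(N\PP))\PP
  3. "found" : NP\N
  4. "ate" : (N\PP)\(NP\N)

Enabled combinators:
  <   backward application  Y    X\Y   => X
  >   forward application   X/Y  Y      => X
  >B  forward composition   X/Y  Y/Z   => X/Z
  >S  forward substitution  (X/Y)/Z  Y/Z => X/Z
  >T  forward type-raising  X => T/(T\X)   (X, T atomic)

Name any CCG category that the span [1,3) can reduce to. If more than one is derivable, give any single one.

[0,5] S   <
  [0,1] "often" : PP
  [1,5] S\PP   >
    [1,3] (S\PP)/(N\PP)   <
      [1,2] "in" : PP
      [2,3] "chased" : ((S\PP)/(N\PP))\PP
    [3,5] N\PP   <
      [3,4] "found" : NP\N
      [4,5] "ate" : (N\PP)\(NP\N)

(S\PP)/(N\PP)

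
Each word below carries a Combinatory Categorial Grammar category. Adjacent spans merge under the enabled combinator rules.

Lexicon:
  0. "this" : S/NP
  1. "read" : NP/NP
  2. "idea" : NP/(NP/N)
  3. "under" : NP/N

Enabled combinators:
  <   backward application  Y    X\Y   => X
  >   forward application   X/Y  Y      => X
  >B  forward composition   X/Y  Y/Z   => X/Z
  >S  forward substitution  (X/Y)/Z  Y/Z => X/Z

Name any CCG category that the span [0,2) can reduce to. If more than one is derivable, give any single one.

S/NP

[0,4] S   >
  [0,2] S/NP   >B
    [0,1] "this" : S/NP
    [1,2] "read" : NP/NP
  [2,4] NP   >
    [2,3] "idea" : NP/(NP/N)
    [3,4] "under" : NP/N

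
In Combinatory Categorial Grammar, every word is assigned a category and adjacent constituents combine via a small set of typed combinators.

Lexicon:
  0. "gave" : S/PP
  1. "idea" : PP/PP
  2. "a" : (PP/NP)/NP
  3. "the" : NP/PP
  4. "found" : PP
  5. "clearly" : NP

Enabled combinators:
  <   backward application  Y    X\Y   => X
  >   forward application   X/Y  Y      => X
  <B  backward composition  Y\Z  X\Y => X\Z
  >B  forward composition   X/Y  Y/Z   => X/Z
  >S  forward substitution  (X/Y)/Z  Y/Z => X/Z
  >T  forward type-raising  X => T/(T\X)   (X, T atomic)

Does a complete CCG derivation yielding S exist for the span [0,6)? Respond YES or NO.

YES

[0,6] S   >
  [0,1] "gave" : S/PP
  [1,6] PP   >
    [1,5] PP/NP   >B
      [1,2] "idea" : PP/PP
      [2,5] PP/NP   >
        [2,3] "a" : (PP/NP)/NP
        [3,5] NP   >
          [3,4] "the" : NP/PP
          [4,5] "found" : PP
    [5,6] "clearly" : NP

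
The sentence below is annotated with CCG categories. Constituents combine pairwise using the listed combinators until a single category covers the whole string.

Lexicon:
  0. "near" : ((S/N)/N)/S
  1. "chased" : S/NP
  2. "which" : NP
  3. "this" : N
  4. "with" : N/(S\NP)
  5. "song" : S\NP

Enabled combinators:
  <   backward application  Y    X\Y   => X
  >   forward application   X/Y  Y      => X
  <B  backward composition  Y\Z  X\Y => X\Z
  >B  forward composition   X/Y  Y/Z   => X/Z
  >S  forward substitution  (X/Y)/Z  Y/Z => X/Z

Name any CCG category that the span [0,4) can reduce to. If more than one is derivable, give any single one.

S/N

[0,6] S   >
  [0,4] S/N   >
    [0,3] (S/N)/N   >
      [0,1] "near" : ((S/N)/N)/S
      [1,3] S   >
        [1,2] "chased" : S/NP
        [2,3] "which" : NP
    [3,4] "this" : N
  [4,6] N   >
    [4,5] "with" : N/(S\NP)
    [5,6] "song" : S\NP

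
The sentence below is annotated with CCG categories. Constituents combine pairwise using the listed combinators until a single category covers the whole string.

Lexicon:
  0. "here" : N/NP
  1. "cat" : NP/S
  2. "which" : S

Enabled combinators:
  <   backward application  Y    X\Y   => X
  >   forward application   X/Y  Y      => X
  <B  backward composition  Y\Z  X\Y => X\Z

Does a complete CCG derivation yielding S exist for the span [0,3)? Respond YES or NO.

NO

N/NP NP/S S
CKY chart[0,3] = {N}; S ∉ chart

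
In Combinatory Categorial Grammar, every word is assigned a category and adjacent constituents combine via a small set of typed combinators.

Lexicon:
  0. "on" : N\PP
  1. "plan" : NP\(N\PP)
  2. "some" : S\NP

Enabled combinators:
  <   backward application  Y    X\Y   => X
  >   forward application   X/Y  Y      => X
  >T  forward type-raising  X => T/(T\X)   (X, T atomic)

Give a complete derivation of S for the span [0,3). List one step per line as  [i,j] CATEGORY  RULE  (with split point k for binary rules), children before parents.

[0,3] S   <
  [0,2] NP   <
    [0,1] "on" : N\PP
    [1,2] "plan" : NP\(N\PP)
  [2,3] "some" : S\NP

[0,1] N\PP  lex  "on"
[1,2] NP\(N\PP)  lex  "plan"
[0,2] NP  <  k=1
[2,3] S\NP  lex  "some"
[0,3] S  <  k=2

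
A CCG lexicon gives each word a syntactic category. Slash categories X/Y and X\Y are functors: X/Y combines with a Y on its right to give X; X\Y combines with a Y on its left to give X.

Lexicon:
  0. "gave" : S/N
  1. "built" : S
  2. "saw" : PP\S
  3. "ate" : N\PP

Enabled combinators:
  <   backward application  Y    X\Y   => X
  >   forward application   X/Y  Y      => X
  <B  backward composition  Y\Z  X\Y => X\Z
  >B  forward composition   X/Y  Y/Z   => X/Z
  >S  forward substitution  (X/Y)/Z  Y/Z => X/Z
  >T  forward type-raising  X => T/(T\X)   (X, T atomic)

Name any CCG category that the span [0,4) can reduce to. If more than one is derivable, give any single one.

S

[0,4] S   >
  [0,1] "gave" : S/N
  [1,4] N   <
    [1,3] PP   <
      [1,2] "built" : S
      [2,3] "saw" : PP\S
    [3,4] "ate" : N\PP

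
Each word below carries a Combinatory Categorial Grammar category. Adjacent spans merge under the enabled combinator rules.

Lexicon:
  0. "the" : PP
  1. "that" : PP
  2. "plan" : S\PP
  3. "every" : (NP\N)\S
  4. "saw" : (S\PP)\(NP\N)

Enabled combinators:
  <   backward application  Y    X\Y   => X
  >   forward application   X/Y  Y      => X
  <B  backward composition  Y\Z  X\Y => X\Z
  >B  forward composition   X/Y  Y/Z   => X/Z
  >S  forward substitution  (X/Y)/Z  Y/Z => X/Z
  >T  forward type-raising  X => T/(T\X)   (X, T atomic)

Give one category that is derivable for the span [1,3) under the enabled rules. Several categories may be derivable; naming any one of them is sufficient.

[0,5] S   <
  [0,1] "the" : PP
  [1,5] S\PP   <
    [1,4] NP\N   <
      [1,3] S   >
        [1,2] S/(S\PP)   >T
          [1,2] "that" : PP
        [2,3] "plan" : S\PP
      [3,4] "every" : (NP\N)\S
    [4,5] "saw" : (S\PP)\(NP\N)

S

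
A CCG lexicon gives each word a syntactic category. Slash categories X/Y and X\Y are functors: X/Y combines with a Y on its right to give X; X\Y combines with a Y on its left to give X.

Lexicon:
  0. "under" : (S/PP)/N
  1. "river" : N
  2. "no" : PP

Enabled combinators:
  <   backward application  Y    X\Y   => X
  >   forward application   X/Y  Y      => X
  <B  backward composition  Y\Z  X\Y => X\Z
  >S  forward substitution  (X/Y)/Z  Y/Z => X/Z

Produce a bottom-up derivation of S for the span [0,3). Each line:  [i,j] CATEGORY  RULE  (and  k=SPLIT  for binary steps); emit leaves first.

[0,1] (S/PP)/N  lex  "under"
[1,2] N  lex  "river"
[0,2] S/PP  >  k=1
[2,3] PP  lex  "no"
[0,3] S  >  k=2

[0,3] S   >
  [0,2] S/PP   >
    [0,1] "under" : (S/PP)/N
    [1,2] "river" : N
  [2,3] "no" : PP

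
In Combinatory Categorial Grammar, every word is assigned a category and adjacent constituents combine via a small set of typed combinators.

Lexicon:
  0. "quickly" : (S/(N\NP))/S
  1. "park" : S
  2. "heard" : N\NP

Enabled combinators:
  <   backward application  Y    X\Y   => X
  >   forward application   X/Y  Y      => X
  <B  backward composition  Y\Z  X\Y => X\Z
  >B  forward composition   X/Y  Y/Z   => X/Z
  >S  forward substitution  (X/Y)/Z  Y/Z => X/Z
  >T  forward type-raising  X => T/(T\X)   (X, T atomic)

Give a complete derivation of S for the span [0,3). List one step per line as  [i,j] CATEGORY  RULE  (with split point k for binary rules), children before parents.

[0,3] S   >
  [0,2] S/(N\NP)   >
    [0,1] "quickly" : (S/(N\NP))/S
    [1,2] "park" : S
  [2,3] "heard" : N\NP

[0,1] (S/(N\NP))/S  lex  "quickly"
[1,2] S  lex  "park"
[0,2] S/(N\NP)  >  k=1
[2,3] N\NP  lex  "heard"
[0,3] S  >  k=2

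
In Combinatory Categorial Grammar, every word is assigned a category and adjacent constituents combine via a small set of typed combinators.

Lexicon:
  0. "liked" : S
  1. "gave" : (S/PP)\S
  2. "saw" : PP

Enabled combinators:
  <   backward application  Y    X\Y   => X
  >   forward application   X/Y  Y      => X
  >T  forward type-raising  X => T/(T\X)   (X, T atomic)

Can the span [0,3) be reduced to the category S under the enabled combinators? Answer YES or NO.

YES

[0,3] S   >
  [0,2] S/PP   <
    [0,1] "liked" : S
    [1,2] "gave" : (S/PP)\S
  [2,3] "saw" : PP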